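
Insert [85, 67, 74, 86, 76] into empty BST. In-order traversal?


Insert 85: root
Insert 67: L from 85
Insert 74: L from 85 -> R from 67
Insert 86: R from 85
Insert 76: L from 85 -> R from 67 -> R from 74

In-order: [67, 74, 76, 85, 86]


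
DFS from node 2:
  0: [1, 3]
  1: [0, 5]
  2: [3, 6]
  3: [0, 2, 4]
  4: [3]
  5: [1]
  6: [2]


Visit 2, push [6, 3]
Visit 3, push [4, 0]
Visit 0, push [1]
Visit 1, push [5]
Visit 5, push []
Visit 4, push []
Visit 6, push []

DFS order: [2, 3, 0, 1, 5, 4, 6]


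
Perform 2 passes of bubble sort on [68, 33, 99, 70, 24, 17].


Initial: [68, 33, 99, 70, 24, 17]
Pass 1: [33, 68, 70, 24, 17, 99] (4 swaps)
Pass 2: [33, 68, 24, 17, 70, 99] (2 swaps)

After 2 passes: [33, 68, 24, 17, 70, 99]


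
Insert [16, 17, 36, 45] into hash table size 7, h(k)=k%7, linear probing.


Insert 16: h=2 -> slot 2
Insert 17: h=3 -> slot 3
Insert 36: h=1 -> slot 1
Insert 45: h=3, 1 probes -> slot 4

Table: [None, 36, 16, 17, 45, None, None]


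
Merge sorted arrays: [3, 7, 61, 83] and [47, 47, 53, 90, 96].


Take 3 from A
Take 7 from A
Take 47 from B
Take 47 from B
Take 53 from B
Take 61 from A
Take 83 from A

Merged: [3, 7, 47, 47, 53, 61, 83, 90, 96]


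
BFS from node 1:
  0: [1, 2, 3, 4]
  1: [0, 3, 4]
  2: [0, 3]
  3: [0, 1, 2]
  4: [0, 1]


Visit 1, enqueue [0, 3, 4]
Visit 0, enqueue [2]
Visit 3, enqueue []
Visit 4, enqueue []
Visit 2, enqueue []

BFS order: [1, 0, 3, 4, 2]


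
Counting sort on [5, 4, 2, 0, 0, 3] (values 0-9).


Input: [5, 4, 2, 0, 0, 3]
Counts: [2, 0, 1, 1, 1, 1, 0, 0, 0, 0]

Sorted: [0, 0, 2, 3, 4, 5]


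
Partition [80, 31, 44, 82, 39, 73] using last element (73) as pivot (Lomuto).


Pivot: 73
  31 <= 73: swap -> [31, 80, 44, 82, 39, 73]
  44 <= 73: swap -> [31, 44, 80, 82, 39, 73]
  39 <= 73: swap -> [31, 44, 39, 82, 80, 73]
Place pivot at 3: [31, 44, 39, 73, 80, 82]

Partitioned: [31, 44, 39, 73, 80, 82]


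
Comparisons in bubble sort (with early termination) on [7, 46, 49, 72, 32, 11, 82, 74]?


Algorithm: bubble sort (with early termination)
Input: [7, 46, 49, 72, 32, 11, 82, 74]
Sorted: [7, 11, 32, 46, 49, 72, 74, 82]

25


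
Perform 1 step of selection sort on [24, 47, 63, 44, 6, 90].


Initial: [24, 47, 63, 44, 6, 90]
Step 1: min=6 at 4
  Swap: [6, 47, 63, 44, 24, 90]

After 1 step: [6, 47, 63, 44, 24, 90]


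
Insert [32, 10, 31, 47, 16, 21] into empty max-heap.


Insert 32: [32]
Insert 10: [32, 10]
Insert 31: [32, 10, 31]
Insert 47: [47, 32, 31, 10]
Insert 16: [47, 32, 31, 10, 16]
Insert 21: [47, 32, 31, 10, 16, 21]

Final heap: [47, 32, 31, 10, 16, 21]


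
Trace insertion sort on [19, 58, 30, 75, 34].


Initial: [19, 58, 30, 75, 34]
Insert 58: [19, 58, 30, 75, 34]
Insert 30: [19, 30, 58, 75, 34]
Insert 75: [19, 30, 58, 75, 34]
Insert 34: [19, 30, 34, 58, 75]

Sorted: [19, 30, 34, 58, 75]


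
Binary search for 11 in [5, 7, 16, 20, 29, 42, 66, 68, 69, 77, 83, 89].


Step 1: lo=0, hi=11, mid=5, val=42
Step 2: lo=0, hi=4, mid=2, val=16
Step 3: lo=0, hi=1, mid=0, val=5
Step 4: lo=1, hi=1, mid=1, val=7

Not found


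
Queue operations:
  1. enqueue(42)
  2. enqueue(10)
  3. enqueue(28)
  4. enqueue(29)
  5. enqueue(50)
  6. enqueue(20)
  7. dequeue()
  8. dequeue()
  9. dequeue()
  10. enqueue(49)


enqueue(42) -> [42]
enqueue(10) -> [42, 10]
enqueue(28) -> [42, 10, 28]
enqueue(29) -> [42, 10, 28, 29]
enqueue(50) -> [42, 10, 28, 29, 50]
enqueue(20) -> [42, 10, 28, 29, 50, 20]
dequeue()->42, [10, 28, 29, 50, 20]
dequeue()->10, [28, 29, 50, 20]
dequeue()->28, [29, 50, 20]
enqueue(49) -> [29, 50, 20, 49]

Final queue: [29, 50, 20, 49]


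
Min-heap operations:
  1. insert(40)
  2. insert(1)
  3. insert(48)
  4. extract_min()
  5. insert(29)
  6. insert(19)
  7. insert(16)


insert(40) -> [40]
insert(1) -> [1, 40]
insert(48) -> [1, 40, 48]
extract_min()->1, [40, 48]
insert(29) -> [29, 48, 40]
insert(19) -> [19, 29, 40, 48]
insert(16) -> [16, 19, 40, 48, 29]

Final heap: [16, 19, 40, 48, 29]


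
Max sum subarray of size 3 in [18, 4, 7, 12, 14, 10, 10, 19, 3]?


[0:3]: 29
[1:4]: 23
[2:5]: 33
[3:6]: 36
[4:7]: 34
[5:8]: 39
[6:9]: 32

Max: 39 at [5:8]


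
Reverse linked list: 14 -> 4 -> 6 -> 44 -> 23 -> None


Step 1: curr=14, set curr.next=prev(None) | reversed so far: 14
Step 2: curr=4, set curr.next=prev(14) | reversed so far: 4 -> 14
Step 3: curr=6, set curr.next=prev(4) | reversed so far: 6 -> 4 -> 14
Step 4: curr=44, set curr.next=prev(6) | reversed so far: 44 -> 6 -> 4 -> 14
Step 5: curr=23, set curr.next=prev(44) | reversed so far: 23 -> 44 -> 6 -> 4 -> 14

23 -> 44 -> 6 -> 4 -> 14 -> None


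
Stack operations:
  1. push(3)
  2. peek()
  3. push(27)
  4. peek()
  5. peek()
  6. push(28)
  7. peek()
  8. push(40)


push(3) -> [3]
peek()->3
push(27) -> [3, 27]
peek()->27
peek()->27
push(28) -> [3, 27, 28]
peek()->28
push(40) -> [3, 27, 28, 40]

Final stack: [3, 27, 28, 40]


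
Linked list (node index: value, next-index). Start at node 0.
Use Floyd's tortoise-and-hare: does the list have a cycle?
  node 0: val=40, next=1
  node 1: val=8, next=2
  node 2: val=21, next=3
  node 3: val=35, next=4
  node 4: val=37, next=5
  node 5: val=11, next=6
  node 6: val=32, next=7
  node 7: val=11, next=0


Floyd's tortoise (slow, +1) and hare (fast, +2):
  init: slow=0, fast=0
  step 1: slow=1, fast=2
  step 2: slow=2, fast=4
  step 3: slow=3, fast=6
  step 4: slow=4, fast=0
  step 5: slow=5, fast=2
  step 6: slow=6, fast=4
  step 7: slow=7, fast=6
  step 8: slow=0, fast=0
  slow == fast at node 0: cycle detected

Cycle: yes


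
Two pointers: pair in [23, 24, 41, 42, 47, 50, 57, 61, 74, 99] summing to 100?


lo=0(23)+hi=9(99)=122
lo=0(23)+hi=8(74)=97
lo=1(24)+hi=8(74)=98
lo=2(41)+hi=8(74)=115
lo=2(41)+hi=7(61)=102
lo=2(41)+hi=6(57)=98
lo=3(42)+hi=6(57)=99
lo=4(47)+hi=6(57)=104
lo=4(47)+hi=5(50)=97

No pair found


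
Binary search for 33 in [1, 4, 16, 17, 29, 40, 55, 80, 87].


Step 1: lo=0, hi=8, mid=4, val=29
Step 2: lo=5, hi=8, mid=6, val=55
Step 3: lo=5, hi=5, mid=5, val=40

Not found


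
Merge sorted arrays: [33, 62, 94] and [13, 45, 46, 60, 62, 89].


Take 13 from B
Take 33 from A
Take 45 from B
Take 46 from B
Take 60 from B
Take 62 from A
Take 62 from B
Take 89 from B

Merged: [13, 33, 45, 46, 60, 62, 62, 89, 94]


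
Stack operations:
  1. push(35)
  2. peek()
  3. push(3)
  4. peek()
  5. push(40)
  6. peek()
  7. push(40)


push(35) -> [35]
peek()->35
push(3) -> [35, 3]
peek()->3
push(40) -> [35, 3, 40]
peek()->40
push(40) -> [35, 3, 40, 40]

Final stack: [35, 3, 40, 40]


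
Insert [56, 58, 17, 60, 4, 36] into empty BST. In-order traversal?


Insert 56: root
Insert 58: R from 56
Insert 17: L from 56
Insert 60: R from 56 -> R from 58
Insert 4: L from 56 -> L from 17
Insert 36: L from 56 -> R from 17

In-order: [4, 17, 36, 56, 58, 60]


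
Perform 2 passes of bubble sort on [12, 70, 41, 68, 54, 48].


Initial: [12, 70, 41, 68, 54, 48]
Pass 1: [12, 41, 68, 54, 48, 70] (4 swaps)
Pass 2: [12, 41, 54, 48, 68, 70] (2 swaps)

After 2 passes: [12, 41, 54, 48, 68, 70]


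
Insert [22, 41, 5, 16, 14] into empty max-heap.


Insert 22: [22]
Insert 41: [41, 22]
Insert 5: [41, 22, 5]
Insert 16: [41, 22, 5, 16]
Insert 14: [41, 22, 5, 16, 14]

Final heap: [41, 22, 5, 16, 14]


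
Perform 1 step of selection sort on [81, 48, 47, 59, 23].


Initial: [81, 48, 47, 59, 23]
Step 1: min=23 at 4
  Swap: [23, 48, 47, 59, 81]

After 1 step: [23, 48, 47, 59, 81]


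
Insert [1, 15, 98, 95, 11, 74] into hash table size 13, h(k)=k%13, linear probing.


Insert 1: h=1 -> slot 1
Insert 15: h=2 -> slot 2
Insert 98: h=7 -> slot 7
Insert 95: h=4 -> slot 4
Insert 11: h=11 -> slot 11
Insert 74: h=9 -> slot 9

Table: [None, 1, 15, None, 95, None, None, 98, None, 74, None, 11, None]


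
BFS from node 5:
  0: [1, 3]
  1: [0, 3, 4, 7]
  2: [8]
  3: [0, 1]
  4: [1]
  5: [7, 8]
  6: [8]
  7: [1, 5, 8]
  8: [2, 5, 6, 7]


Visit 5, enqueue [7, 8]
Visit 7, enqueue [1]
Visit 8, enqueue [2, 6]
Visit 1, enqueue [0, 3, 4]
Visit 2, enqueue []
Visit 6, enqueue []
Visit 0, enqueue []
Visit 3, enqueue []
Visit 4, enqueue []

BFS order: [5, 7, 8, 1, 2, 6, 0, 3, 4]


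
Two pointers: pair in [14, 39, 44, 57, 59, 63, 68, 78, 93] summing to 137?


lo=0(14)+hi=8(93)=107
lo=1(39)+hi=8(93)=132
lo=2(44)+hi=8(93)=137

Yes: 44+93=137


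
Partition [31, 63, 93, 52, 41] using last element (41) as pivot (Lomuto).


Pivot: 41
  31 <= 41: advance i (no swap)
Place pivot at 1: [31, 41, 93, 52, 63]

Partitioned: [31, 41, 93, 52, 63]


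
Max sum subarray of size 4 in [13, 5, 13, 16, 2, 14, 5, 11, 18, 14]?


[0:4]: 47
[1:5]: 36
[2:6]: 45
[3:7]: 37
[4:8]: 32
[5:9]: 48
[6:10]: 48

Max: 48 at [5:9]


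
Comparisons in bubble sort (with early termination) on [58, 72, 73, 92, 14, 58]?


Algorithm: bubble sort (with early termination)
Input: [58, 72, 73, 92, 14, 58]
Sorted: [14, 58, 58, 72, 73, 92]

15


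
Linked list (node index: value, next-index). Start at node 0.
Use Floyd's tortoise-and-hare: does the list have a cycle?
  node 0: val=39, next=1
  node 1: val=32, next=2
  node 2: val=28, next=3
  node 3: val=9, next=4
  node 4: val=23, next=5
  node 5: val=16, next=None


Floyd's tortoise (slow, +1) and hare (fast, +2):
  init: slow=0, fast=0
  step 1: slow=1, fast=2
  step 2: slow=2, fast=4
  step 3: fast 4->5->None, no cycle

Cycle: no


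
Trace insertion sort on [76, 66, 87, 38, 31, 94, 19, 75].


Initial: [76, 66, 87, 38, 31, 94, 19, 75]
Insert 66: [66, 76, 87, 38, 31, 94, 19, 75]
Insert 87: [66, 76, 87, 38, 31, 94, 19, 75]
Insert 38: [38, 66, 76, 87, 31, 94, 19, 75]
Insert 31: [31, 38, 66, 76, 87, 94, 19, 75]
Insert 94: [31, 38, 66, 76, 87, 94, 19, 75]
Insert 19: [19, 31, 38, 66, 76, 87, 94, 75]
Insert 75: [19, 31, 38, 66, 75, 76, 87, 94]

Sorted: [19, 31, 38, 66, 75, 76, 87, 94]


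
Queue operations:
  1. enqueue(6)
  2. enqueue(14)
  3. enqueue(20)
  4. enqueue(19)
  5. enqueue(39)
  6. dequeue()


enqueue(6) -> [6]
enqueue(14) -> [6, 14]
enqueue(20) -> [6, 14, 20]
enqueue(19) -> [6, 14, 20, 19]
enqueue(39) -> [6, 14, 20, 19, 39]
dequeue()->6, [14, 20, 19, 39]

Final queue: [14, 20, 19, 39]


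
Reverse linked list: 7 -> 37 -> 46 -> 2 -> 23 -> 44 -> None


Step 1: curr=7, set curr.next=prev(None) | reversed so far: 7
Step 2: curr=37, set curr.next=prev(7) | reversed so far: 37 -> 7
Step 3: curr=46, set curr.next=prev(37) | reversed so far: 46 -> 37 -> 7
Step 4: curr=2, set curr.next=prev(46) | reversed so far: 2 -> 46 -> 37 -> 7
Step 5: curr=23, set curr.next=prev(2) | reversed so far: 23 -> 2 -> 46 -> 37 -> 7
Step 6: curr=44, set curr.next=prev(23) | reversed so far: 44 -> 23 -> 2 -> 46 -> 37 -> 7

44 -> 23 -> 2 -> 46 -> 37 -> 7 -> None


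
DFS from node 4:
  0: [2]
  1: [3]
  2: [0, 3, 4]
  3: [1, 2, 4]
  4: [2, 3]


Visit 4, push [3, 2]
Visit 2, push [3, 0]
Visit 0, push []
Visit 3, push [1]
Visit 1, push []

DFS order: [4, 2, 0, 3, 1]


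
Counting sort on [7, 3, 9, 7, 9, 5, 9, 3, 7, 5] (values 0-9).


Input: [7, 3, 9, 7, 9, 5, 9, 3, 7, 5]
Counts: [0, 0, 0, 2, 0, 2, 0, 3, 0, 3]

Sorted: [3, 3, 5, 5, 7, 7, 7, 9, 9, 9]


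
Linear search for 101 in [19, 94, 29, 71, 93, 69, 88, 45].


i=0: 19!=101
i=1: 94!=101
i=2: 29!=101
i=3: 71!=101
i=4: 93!=101
i=5: 69!=101
i=6: 88!=101
i=7: 45!=101

Not found, 8 comps


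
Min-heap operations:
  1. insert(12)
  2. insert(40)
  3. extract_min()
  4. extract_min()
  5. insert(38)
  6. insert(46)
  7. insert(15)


insert(12) -> [12]
insert(40) -> [12, 40]
extract_min()->12, [40]
extract_min()->40, []
insert(38) -> [38]
insert(46) -> [38, 46]
insert(15) -> [15, 46, 38]

Final heap: [15, 46, 38]


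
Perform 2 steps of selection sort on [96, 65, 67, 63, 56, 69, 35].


Initial: [96, 65, 67, 63, 56, 69, 35]
Step 1: min=35 at 6
  Swap: [35, 65, 67, 63, 56, 69, 96]
Step 2: min=56 at 4
  Swap: [35, 56, 67, 63, 65, 69, 96]

After 2 steps: [35, 56, 67, 63, 65, 69, 96]


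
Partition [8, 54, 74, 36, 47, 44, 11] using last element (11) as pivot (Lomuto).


Pivot: 11
  8 <= 11: advance i (no swap)
Place pivot at 1: [8, 11, 74, 36, 47, 44, 54]

Partitioned: [8, 11, 74, 36, 47, 44, 54]


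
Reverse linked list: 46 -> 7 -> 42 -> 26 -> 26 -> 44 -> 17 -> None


Step 1: curr=46, set curr.next=prev(None) | reversed so far: 46
Step 2: curr=7, set curr.next=prev(46) | reversed so far: 7 -> 46
Step 3: curr=42, set curr.next=prev(7) | reversed so far: 42 -> 7 -> 46
Step 4: curr=26, set curr.next=prev(42) | reversed so far: 26 -> 42 -> 7 -> 46
Step 5: curr=26, set curr.next=prev(26) | reversed so far: 26 -> 26 -> 42 -> 7 -> 46
Step 6: curr=44, set curr.next=prev(26) | reversed so far: 44 -> 26 -> 26 -> 42 -> 7 -> 46
Step 7: curr=17, set curr.next=prev(44) | reversed so far: 17 -> 44 -> 26 -> 26 -> 42 -> 7 -> 46

17 -> 44 -> 26 -> 26 -> 42 -> 7 -> 46 -> None


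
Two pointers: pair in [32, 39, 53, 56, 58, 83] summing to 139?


lo=0(32)+hi=5(83)=115
lo=1(39)+hi=5(83)=122
lo=2(53)+hi=5(83)=136
lo=3(56)+hi=5(83)=139

Yes: 56+83=139


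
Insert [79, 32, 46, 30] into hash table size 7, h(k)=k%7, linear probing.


Insert 79: h=2 -> slot 2
Insert 32: h=4 -> slot 4
Insert 46: h=4, 1 probes -> slot 5
Insert 30: h=2, 1 probes -> slot 3

Table: [None, None, 79, 30, 32, 46, None]


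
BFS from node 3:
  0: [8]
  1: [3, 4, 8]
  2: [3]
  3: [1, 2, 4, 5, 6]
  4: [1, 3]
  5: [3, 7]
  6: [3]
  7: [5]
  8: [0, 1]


Visit 3, enqueue [1, 2, 4, 5, 6]
Visit 1, enqueue [8]
Visit 2, enqueue []
Visit 4, enqueue []
Visit 5, enqueue [7]
Visit 6, enqueue []
Visit 8, enqueue [0]
Visit 7, enqueue []
Visit 0, enqueue []

BFS order: [3, 1, 2, 4, 5, 6, 8, 7, 0]


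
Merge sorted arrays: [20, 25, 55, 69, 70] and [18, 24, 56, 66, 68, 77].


Take 18 from B
Take 20 from A
Take 24 from B
Take 25 from A
Take 55 from A
Take 56 from B
Take 66 from B
Take 68 from B
Take 69 from A
Take 70 from A

Merged: [18, 20, 24, 25, 55, 56, 66, 68, 69, 70, 77]


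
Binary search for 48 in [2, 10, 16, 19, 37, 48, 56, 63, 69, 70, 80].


Step 1: lo=0, hi=10, mid=5, val=48

Found at index 5


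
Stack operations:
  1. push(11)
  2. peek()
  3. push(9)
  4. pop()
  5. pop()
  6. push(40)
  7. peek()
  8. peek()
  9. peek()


push(11) -> [11]
peek()->11
push(9) -> [11, 9]
pop()->9, [11]
pop()->11, []
push(40) -> [40]
peek()->40
peek()->40
peek()->40

Final stack: [40]


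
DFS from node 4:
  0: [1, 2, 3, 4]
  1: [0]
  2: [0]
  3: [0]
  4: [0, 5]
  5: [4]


Visit 4, push [5, 0]
Visit 0, push [3, 2, 1]
Visit 1, push []
Visit 2, push []
Visit 3, push []
Visit 5, push []

DFS order: [4, 0, 1, 2, 3, 5]


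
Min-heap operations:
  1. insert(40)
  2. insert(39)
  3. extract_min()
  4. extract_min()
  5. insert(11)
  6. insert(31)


insert(40) -> [40]
insert(39) -> [39, 40]
extract_min()->39, [40]
extract_min()->40, []
insert(11) -> [11]
insert(31) -> [11, 31]

Final heap: [11, 31]


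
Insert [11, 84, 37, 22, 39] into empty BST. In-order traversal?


Insert 11: root
Insert 84: R from 11
Insert 37: R from 11 -> L from 84
Insert 22: R from 11 -> L from 84 -> L from 37
Insert 39: R from 11 -> L from 84 -> R from 37

In-order: [11, 22, 37, 39, 84]


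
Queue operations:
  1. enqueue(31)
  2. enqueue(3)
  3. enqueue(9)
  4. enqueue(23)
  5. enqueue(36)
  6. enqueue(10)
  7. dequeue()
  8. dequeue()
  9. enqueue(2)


enqueue(31) -> [31]
enqueue(3) -> [31, 3]
enqueue(9) -> [31, 3, 9]
enqueue(23) -> [31, 3, 9, 23]
enqueue(36) -> [31, 3, 9, 23, 36]
enqueue(10) -> [31, 3, 9, 23, 36, 10]
dequeue()->31, [3, 9, 23, 36, 10]
dequeue()->3, [9, 23, 36, 10]
enqueue(2) -> [9, 23, 36, 10, 2]

Final queue: [9, 23, 36, 10, 2]


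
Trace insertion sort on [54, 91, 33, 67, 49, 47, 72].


Initial: [54, 91, 33, 67, 49, 47, 72]
Insert 91: [54, 91, 33, 67, 49, 47, 72]
Insert 33: [33, 54, 91, 67, 49, 47, 72]
Insert 67: [33, 54, 67, 91, 49, 47, 72]
Insert 49: [33, 49, 54, 67, 91, 47, 72]
Insert 47: [33, 47, 49, 54, 67, 91, 72]
Insert 72: [33, 47, 49, 54, 67, 72, 91]

Sorted: [33, 47, 49, 54, 67, 72, 91]


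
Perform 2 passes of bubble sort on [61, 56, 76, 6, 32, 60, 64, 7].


Initial: [61, 56, 76, 6, 32, 60, 64, 7]
Pass 1: [56, 61, 6, 32, 60, 64, 7, 76] (6 swaps)
Pass 2: [56, 6, 32, 60, 61, 7, 64, 76] (4 swaps)

After 2 passes: [56, 6, 32, 60, 61, 7, 64, 76]


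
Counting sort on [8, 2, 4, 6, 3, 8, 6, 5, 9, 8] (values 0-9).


Input: [8, 2, 4, 6, 3, 8, 6, 5, 9, 8]
Counts: [0, 0, 1, 1, 1, 1, 2, 0, 3, 1]

Sorted: [2, 3, 4, 5, 6, 6, 8, 8, 8, 9]


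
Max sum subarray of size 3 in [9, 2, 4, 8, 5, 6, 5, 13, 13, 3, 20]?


[0:3]: 15
[1:4]: 14
[2:5]: 17
[3:6]: 19
[4:7]: 16
[5:8]: 24
[6:9]: 31
[7:10]: 29
[8:11]: 36

Max: 36 at [8:11]


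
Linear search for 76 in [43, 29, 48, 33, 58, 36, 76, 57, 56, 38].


i=0: 43!=76
i=1: 29!=76
i=2: 48!=76
i=3: 33!=76
i=4: 58!=76
i=5: 36!=76
i=6: 76==76 found!

Found at 6, 7 comps


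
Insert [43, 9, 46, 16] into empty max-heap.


Insert 43: [43]
Insert 9: [43, 9]
Insert 46: [46, 9, 43]
Insert 16: [46, 16, 43, 9]

Final heap: [46, 16, 43, 9]


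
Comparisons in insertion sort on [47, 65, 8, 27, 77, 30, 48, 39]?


Algorithm: insertion sort
Input: [47, 65, 8, 27, 77, 30, 48, 39]
Sorted: [8, 27, 30, 39, 47, 48, 65, 77]

19


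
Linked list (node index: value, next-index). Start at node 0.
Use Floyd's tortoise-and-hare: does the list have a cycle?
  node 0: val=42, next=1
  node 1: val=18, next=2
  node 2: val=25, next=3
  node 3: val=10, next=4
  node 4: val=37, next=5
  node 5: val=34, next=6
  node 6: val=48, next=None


Floyd's tortoise (slow, +1) and hare (fast, +2):
  init: slow=0, fast=0
  step 1: slow=1, fast=2
  step 2: slow=2, fast=4
  step 3: slow=3, fast=6
  step 4: fast -> None, no cycle

Cycle: no


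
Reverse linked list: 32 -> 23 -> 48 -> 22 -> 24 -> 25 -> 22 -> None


Step 1: curr=32, set curr.next=prev(None) | reversed so far: 32
Step 2: curr=23, set curr.next=prev(32) | reversed so far: 23 -> 32
Step 3: curr=48, set curr.next=prev(23) | reversed so far: 48 -> 23 -> 32
Step 4: curr=22, set curr.next=prev(48) | reversed so far: 22 -> 48 -> 23 -> 32
Step 5: curr=24, set curr.next=prev(22) | reversed so far: 24 -> 22 -> 48 -> 23 -> 32
Step 6: curr=25, set curr.next=prev(24) | reversed so far: 25 -> 24 -> 22 -> 48 -> 23 -> 32
Step 7: curr=22, set curr.next=prev(25) | reversed so far: 22 -> 25 -> 24 -> 22 -> 48 -> 23 -> 32

22 -> 25 -> 24 -> 22 -> 48 -> 23 -> 32 -> None


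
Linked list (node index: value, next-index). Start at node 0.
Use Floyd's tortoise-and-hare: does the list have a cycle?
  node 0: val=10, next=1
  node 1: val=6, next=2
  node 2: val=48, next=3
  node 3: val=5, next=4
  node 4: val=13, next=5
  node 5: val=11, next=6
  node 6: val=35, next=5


Floyd's tortoise (slow, +1) and hare (fast, +2):
  init: slow=0, fast=0
  step 1: slow=1, fast=2
  step 2: slow=2, fast=4
  step 3: slow=3, fast=6
  step 4: slow=4, fast=6
  step 5: slow=5, fast=6
  step 6: slow=6, fast=6
  slow == fast at node 6: cycle detected

Cycle: yes


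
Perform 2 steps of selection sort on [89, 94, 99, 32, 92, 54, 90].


Initial: [89, 94, 99, 32, 92, 54, 90]
Step 1: min=32 at 3
  Swap: [32, 94, 99, 89, 92, 54, 90]
Step 2: min=54 at 5
  Swap: [32, 54, 99, 89, 92, 94, 90]

After 2 steps: [32, 54, 99, 89, 92, 94, 90]


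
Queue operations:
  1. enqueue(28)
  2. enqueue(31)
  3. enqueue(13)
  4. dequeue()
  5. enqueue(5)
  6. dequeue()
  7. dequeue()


enqueue(28) -> [28]
enqueue(31) -> [28, 31]
enqueue(13) -> [28, 31, 13]
dequeue()->28, [31, 13]
enqueue(5) -> [31, 13, 5]
dequeue()->31, [13, 5]
dequeue()->13, [5]

Final queue: [5]


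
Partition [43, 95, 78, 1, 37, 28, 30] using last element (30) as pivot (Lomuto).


Pivot: 30
  1 <= 30: swap -> [1, 95, 78, 43, 37, 28, 30]
  28 <= 30: swap -> [1, 28, 78, 43, 37, 95, 30]
Place pivot at 2: [1, 28, 30, 43, 37, 95, 78]

Partitioned: [1, 28, 30, 43, 37, 95, 78]


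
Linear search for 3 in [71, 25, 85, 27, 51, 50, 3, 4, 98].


i=0: 71!=3
i=1: 25!=3
i=2: 85!=3
i=3: 27!=3
i=4: 51!=3
i=5: 50!=3
i=6: 3==3 found!

Found at 6, 7 comps


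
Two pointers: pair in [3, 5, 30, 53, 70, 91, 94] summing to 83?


lo=0(3)+hi=6(94)=97
lo=0(3)+hi=5(91)=94
lo=0(3)+hi=4(70)=73
lo=1(5)+hi=4(70)=75
lo=2(30)+hi=4(70)=100
lo=2(30)+hi=3(53)=83

Yes: 30+53=83


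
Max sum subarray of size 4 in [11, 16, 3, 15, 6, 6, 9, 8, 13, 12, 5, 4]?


[0:4]: 45
[1:5]: 40
[2:6]: 30
[3:7]: 36
[4:8]: 29
[5:9]: 36
[6:10]: 42
[7:11]: 38
[8:12]: 34

Max: 45 at [0:4]


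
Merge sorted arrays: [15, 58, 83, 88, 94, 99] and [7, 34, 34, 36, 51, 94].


Take 7 from B
Take 15 from A
Take 34 from B
Take 34 from B
Take 36 from B
Take 51 from B
Take 58 from A
Take 83 from A
Take 88 from A
Take 94 from A
Take 94 from B

Merged: [7, 15, 34, 34, 36, 51, 58, 83, 88, 94, 94, 99]


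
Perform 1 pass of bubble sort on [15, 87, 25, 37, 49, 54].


Initial: [15, 87, 25, 37, 49, 54]
Pass 1: [15, 25, 37, 49, 54, 87] (4 swaps)

After 1 pass: [15, 25, 37, 49, 54, 87]


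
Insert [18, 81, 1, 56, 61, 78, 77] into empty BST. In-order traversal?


Insert 18: root
Insert 81: R from 18
Insert 1: L from 18
Insert 56: R from 18 -> L from 81
Insert 61: R from 18 -> L from 81 -> R from 56
Insert 78: R from 18 -> L from 81 -> R from 56 -> R from 61
Insert 77: R from 18 -> L from 81 -> R from 56 -> R from 61 -> L from 78

In-order: [1, 18, 56, 61, 77, 78, 81]


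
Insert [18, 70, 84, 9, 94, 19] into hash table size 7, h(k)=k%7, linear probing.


Insert 18: h=4 -> slot 4
Insert 70: h=0 -> slot 0
Insert 84: h=0, 1 probes -> slot 1
Insert 9: h=2 -> slot 2
Insert 94: h=3 -> slot 3
Insert 19: h=5 -> slot 5

Table: [70, 84, 9, 94, 18, 19, None]


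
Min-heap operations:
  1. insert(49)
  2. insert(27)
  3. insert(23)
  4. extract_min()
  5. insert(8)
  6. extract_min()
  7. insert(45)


insert(49) -> [49]
insert(27) -> [27, 49]
insert(23) -> [23, 49, 27]
extract_min()->23, [27, 49]
insert(8) -> [8, 49, 27]
extract_min()->8, [27, 49]
insert(45) -> [27, 49, 45]

Final heap: [27, 49, 45]


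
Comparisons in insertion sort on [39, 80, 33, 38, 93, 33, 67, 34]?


Algorithm: insertion sort
Input: [39, 80, 33, 38, 93, 33, 67, 34]
Sorted: [33, 33, 34, 38, 39, 67, 80, 93]

21


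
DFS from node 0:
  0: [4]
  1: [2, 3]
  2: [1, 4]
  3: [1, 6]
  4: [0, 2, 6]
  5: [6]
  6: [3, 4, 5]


Visit 0, push [4]
Visit 4, push [6, 2]
Visit 2, push [1]
Visit 1, push [3]
Visit 3, push [6]
Visit 6, push [5]
Visit 5, push []

DFS order: [0, 4, 2, 1, 3, 6, 5]


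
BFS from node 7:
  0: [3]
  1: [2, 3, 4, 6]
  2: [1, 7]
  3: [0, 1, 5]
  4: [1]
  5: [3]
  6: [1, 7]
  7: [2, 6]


Visit 7, enqueue [2, 6]
Visit 2, enqueue [1]
Visit 6, enqueue []
Visit 1, enqueue [3, 4]
Visit 3, enqueue [0, 5]
Visit 4, enqueue []
Visit 0, enqueue []
Visit 5, enqueue []

BFS order: [7, 2, 6, 1, 3, 4, 0, 5]


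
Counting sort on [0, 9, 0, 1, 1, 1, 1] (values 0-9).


Input: [0, 9, 0, 1, 1, 1, 1]
Counts: [2, 4, 0, 0, 0, 0, 0, 0, 0, 1]

Sorted: [0, 0, 1, 1, 1, 1, 9]


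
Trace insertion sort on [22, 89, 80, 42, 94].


Initial: [22, 89, 80, 42, 94]
Insert 89: [22, 89, 80, 42, 94]
Insert 80: [22, 80, 89, 42, 94]
Insert 42: [22, 42, 80, 89, 94]
Insert 94: [22, 42, 80, 89, 94]

Sorted: [22, 42, 80, 89, 94]


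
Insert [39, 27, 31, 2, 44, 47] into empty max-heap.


Insert 39: [39]
Insert 27: [39, 27]
Insert 31: [39, 27, 31]
Insert 2: [39, 27, 31, 2]
Insert 44: [44, 39, 31, 2, 27]
Insert 47: [47, 39, 44, 2, 27, 31]

Final heap: [47, 39, 44, 2, 27, 31]


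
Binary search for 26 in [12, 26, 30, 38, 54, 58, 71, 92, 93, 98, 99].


Step 1: lo=0, hi=10, mid=5, val=58
Step 2: lo=0, hi=4, mid=2, val=30
Step 3: lo=0, hi=1, mid=0, val=12
Step 4: lo=1, hi=1, mid=1, val=26

Found at index 1


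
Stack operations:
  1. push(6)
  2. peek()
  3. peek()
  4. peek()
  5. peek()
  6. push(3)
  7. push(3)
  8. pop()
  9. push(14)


push(6) -> [6]
peek()->6
peek()->6
peek()->6
peek()->6
push(3) -> [6, 3]
push(3) -> [6, 3, 3]
pop()->3, [6, 3]
push(14) -> [6, 3, 14]

Final stack: [6, 3, 14]


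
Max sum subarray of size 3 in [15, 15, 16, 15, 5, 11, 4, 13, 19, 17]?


[0:3]: 46
[1:4]: 46
[2:5]: 36
[3:6]: 31
[4:7]: 20
[5:8]: 28
[6:9]: 36
[7:10]: 49

Max: 49 at [7:10]


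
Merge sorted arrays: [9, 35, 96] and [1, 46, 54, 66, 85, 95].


Take 1 from B
Take 9 from A
Take 35 from A
Take 46 from B
Take 54 from B
Take 66 from B
Take 85 from B
Take 95 from B

Merged: [1, 9, 35, 46, 54, 66, 85, 95, 96]


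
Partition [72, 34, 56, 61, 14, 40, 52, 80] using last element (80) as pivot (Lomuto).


Pivot: 80
  72 <= 80: advance i (no swap)
  34 <= 80: advance i (no swap)
  56 <= 80: advance i (no swap)
  61 <= 80: advance i (no swap)
  14 <= 80: advance i (no swap)
  40 <= 80: advance i (no swap)
  52 <= 80: advance i (no swap)
Place pivot at 7: [72, 34, 56, 61, 14, 40, 52, 80]

Partitioned: [72, 34, 56, 61, 14, 40, 52, 80]


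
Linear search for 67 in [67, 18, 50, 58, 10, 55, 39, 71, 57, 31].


i=0: 67==67 found!

Found at 0, 1 comps


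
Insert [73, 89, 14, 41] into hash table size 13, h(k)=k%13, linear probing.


Insert 73: h=8 -> slot 8
Insert 89: h=11 -> slot 11
Insert 14: h=1 -> slot 1
Insert 41: h=2 -> slot 2

Table: [None, 14, 41, None, None, None, None, None, 73, None, None, 89, None]


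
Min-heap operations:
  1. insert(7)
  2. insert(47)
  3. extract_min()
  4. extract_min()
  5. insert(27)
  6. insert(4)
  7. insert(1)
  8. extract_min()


insert(7) -> [7]
insert(47) -> [7, 47]
extract_min()->7, [47]
extract_min()->47, []
insert(27) -> [27]
insert(4) -> [4, 27]
insert(1) -> [1, 27, 4]
extract_min()->1, [4, 27]

Final heap: [4, 27]


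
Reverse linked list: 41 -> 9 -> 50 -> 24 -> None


Step 1: curr=41, set curr.next=prev(None) | reversed so far: 41
Step 2: curr=9, set curr.next=prev(41) | reversed so far: 9 -> 41
Step 3: curr=50, set curr.next=prev(9) | reversed so far: 50 -> 9 -> 41
Step 4: curr=24, set curr.next=prev(50) | reversed so far: 24 -> 50 -> 9 -> 41

24 -> 50 -> 9 -> 41 -> None


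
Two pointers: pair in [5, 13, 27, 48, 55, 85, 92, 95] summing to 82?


lo=0(5)+hi=7(95)=100
lo=0(5)+hi=6(92)=97
lo=0(5)+hi=5(85)=90
lo=0(5)+hi=4(55)=60
lo=1(13)+hi=4(55)=68
lo=2(27)+hi=4(55)=82

Yes: 27+55=82


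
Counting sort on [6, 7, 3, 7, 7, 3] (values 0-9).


Input: [6, 7, 3, 7, 7, 3]
Counts: [0, 0, 0, 2, 0, 0, 1, 3, 0, 0]

Sorted: [3, 3, 6, 7, 7, 7]


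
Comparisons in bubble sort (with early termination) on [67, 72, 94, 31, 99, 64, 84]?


Algorithm: bubble sort (with early termination)
Input: [67, 72, 94, 31, 99, 64, 84]
Sorted: [31, 64, 67, 72, 84, 94, 99]

20


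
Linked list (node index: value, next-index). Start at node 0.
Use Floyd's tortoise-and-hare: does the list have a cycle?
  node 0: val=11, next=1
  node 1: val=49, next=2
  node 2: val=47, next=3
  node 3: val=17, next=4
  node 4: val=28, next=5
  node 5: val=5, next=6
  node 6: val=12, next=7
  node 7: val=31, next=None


Floyd's tortoise (slow, +1) and hare (fast, +2):
  init: slow=0, fast=0
  step 1: slow=1, fast=2
  step 2: slow=2, fast=4
  step 3: slow=3, fast=6
  step 4: fast 6->7->None, no cycle

Cycle: no


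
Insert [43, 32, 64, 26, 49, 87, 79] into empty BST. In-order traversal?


Insert 43: root
Insert 32: L from 43
Insert 64: R from 43
Insert 26: L from 43 -> L from 32
Insert 49: R from 43 -> L from 64
Insert 87: R from 43 -> R from 64
Insert 79: R from 43 -> R from 64 -> L from 87

In-order: [26, 32, 43, 49, 64, 79, 87]


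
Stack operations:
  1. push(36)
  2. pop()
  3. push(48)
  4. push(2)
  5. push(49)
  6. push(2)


push(36) -> [36]
pop()->36, []
push(48) -> [48]
push(2) -> [48, 2]
push(49) -> [48, 2, 49]
push(2) -> [48, 2, 49, 2]

Final stack: [48, 2, 49, 2]


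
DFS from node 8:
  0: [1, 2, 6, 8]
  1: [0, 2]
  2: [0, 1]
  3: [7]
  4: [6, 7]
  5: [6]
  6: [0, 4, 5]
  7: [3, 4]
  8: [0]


Visit 8, push [0]
Visit 0, push [6, 2, 1]
Visit 1, push [2]
Visit 2, push []
Visit 6, push [5, 4]
Visit 4, push [7]
Visit 7, push [3]
Visit 3, push []
Visit 5, push []

DFS order: [8, 0, 1, 2, 6, 4, 7, 3, 5]


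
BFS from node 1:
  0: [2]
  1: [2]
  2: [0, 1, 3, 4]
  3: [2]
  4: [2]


Visit 1, enqueue [2]
Visit 2, enqueue [0, 3, 4]
Visit 0, enqueue []
Visit 3, enqueue []
Visit 4, enqueue []

BFS order: [1, 2, 0, 3, 4]


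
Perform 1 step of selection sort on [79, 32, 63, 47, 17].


Initial: [79, 32, 63, 47, 17]
Step 1: min=17 at 4
  Swap: [17, 32, 63, 47, 79]

After 1 step: [17, 32, 63, 47, 79]


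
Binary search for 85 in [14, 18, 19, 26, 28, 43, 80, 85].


Step 1: lo=0, hi=7, mid=3, val=26
Step 2: lo=4, hi=7, mid=5, val=43
Step 3: lo=6, hi=7, mid=6, val=80
Step 4: lo=7, hi=7, mid=7, val=85

Found at index 7


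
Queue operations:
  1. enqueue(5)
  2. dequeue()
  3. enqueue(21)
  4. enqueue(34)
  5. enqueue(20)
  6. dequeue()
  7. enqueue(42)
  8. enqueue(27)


enqueue(5) -> [5]
dequeue()->5, []
enqueue(21) -> [21]
enqueue(34) -> [21, 34]
enqueue(20) -> [21, 34, 20]
dequeue()->21, [34, 20]
enqueue(42) -> [34, 20, 42]
enqueue(27) -> [34, 20, 42, 27]

Final queue: [34, 20, 42, 27]


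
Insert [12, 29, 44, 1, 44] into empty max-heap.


Insert 12: [12]
Insert 29: [29, 12]
Insert 44: [44, 12, 29]
Insert 1: [44, 12, 29, 1]
Insert 44: [44, 44, 29, 1, 12]

Final heap: [44, 44, 29, 1, 12]


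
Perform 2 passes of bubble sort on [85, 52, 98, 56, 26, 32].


Initial: [85, 52, 98, 56, 26, 32]
Pass 1: [52, 85, 56, 26, 32, 98] (4 swaps)
Pass 2: [52, 56, 26, 32, 85, 98] (3 swaps)

After 2 passes: [52, 56, 26, 32, 85, 98]


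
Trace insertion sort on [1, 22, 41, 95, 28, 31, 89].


Initial: [1, 22, 41, 95, 28, 31, 89]
Insert 22: [1, 22, 41, 95, 28, 31, 89]
Insert 41: [1, 22, 41, 95, 28, 31, 89]
Insert 95: [1, 22, 41, 95, 28, 31, 89]
Insert 28: [1, 22, 28, 41, 95, 31, 89]
Insert 31: [1, 22, 28, 31, 41, 95, 89]
Insert 89: [1, 22, 28, 31, 41, 89, 95]

Sorted: [1, 22, 28, 31, 41, 89, 95]


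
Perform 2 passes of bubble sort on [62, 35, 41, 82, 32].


Initial: [62, 35, 41, 82, 32]
Pass 1: [35, 41, 62, 32, 82] (3 swaps)
Pass 2: [35, 41, 32, 62, 82] (1 swaps)

After 2 passes: [35, 41, 32, 62, 82]


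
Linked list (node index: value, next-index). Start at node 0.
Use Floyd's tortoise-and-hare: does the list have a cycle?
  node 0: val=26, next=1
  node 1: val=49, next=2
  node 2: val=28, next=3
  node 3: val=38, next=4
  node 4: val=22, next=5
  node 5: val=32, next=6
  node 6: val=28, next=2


Floyd's tortoise (slow, +1) and hare (fast, +2):
  init: slow=0, fast=0
  step 1: slow=1, fast=2
  step 2: slow=2, fast=4
  step 3: slow=3, fast=6
  step 4: slow=4, fast=3
  step 5: slow=5, fast=5
  slow == fast at node 5: cycle detected

Cycle: yes


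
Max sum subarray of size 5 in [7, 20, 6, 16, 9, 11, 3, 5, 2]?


[0:5]: 58
[1:6]: 62
[2:7]: 45
[3:8]: 44
[4:9]: 30

Max: 62 at [1:6]


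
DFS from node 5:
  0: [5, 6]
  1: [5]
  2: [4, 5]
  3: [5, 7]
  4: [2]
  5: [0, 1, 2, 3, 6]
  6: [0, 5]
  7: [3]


Visit 5, push [6, 3, 2, 1, 0]
Visit 0, push [6]
Visit 6, push []
Visit 1, push []
Visit 2, push [4]
Visit 4, push []
Visit 3, push [7]
Visit 7, push []

DFS order: [5, 0, 6, 1, 2, 4, 3, 7]


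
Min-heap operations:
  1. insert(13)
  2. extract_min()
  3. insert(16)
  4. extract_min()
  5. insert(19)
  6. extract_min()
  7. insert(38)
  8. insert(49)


insert(13) -> [13]
extract_min()->13, []
insert(16) -> [16]
extract_min()->16, []
insert(19) -> [19]
extract_min()->19, []
insert(38) -> [38]
insert(49) -> [38, 49]

Final heap: [38, 49]


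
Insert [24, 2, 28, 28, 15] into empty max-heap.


Insert 24: [24]
Insert 2: [24, 2]
Insert 28: [28, 2, 24]
Insert 28: [28, 28, 24, 2]
Insert 15: [28, 28, 24, 2, 15]

Final heap: [28, 28, 24, 2, 15]


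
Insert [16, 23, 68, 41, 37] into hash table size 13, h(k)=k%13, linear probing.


Insert 16: h=3 -> slot 3
Insert 23: h=10 -> slot 10
Insert 68: h=3, 1 probes -> slot 4
Insert 41: h=2 -> slot 2
Insert 37: h=11 -> slot 11

Table: [None, None, 41, 16, 68, None, None, None, None, None, 23, 37, None]


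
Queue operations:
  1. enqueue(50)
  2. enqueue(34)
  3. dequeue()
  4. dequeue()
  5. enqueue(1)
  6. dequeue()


enqueue(50) -> [50]
enqueue(34) -> [50, 34]
dequeue()->50, [34]
dequeue()->34, []
enqueue(1) -> [1]
dequeue()->1, []

Final queue: []


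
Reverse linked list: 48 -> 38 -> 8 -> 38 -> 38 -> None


Step 1: curr=48, set curr.next=prev(None) | reversed so far: 48
Step 2: curr=38, set curr.next=prev(48) | reversed so far: 38 -> 48
Step 3: curr=8, set curr.next=prev(38) | reversed so far: 8 -> 38 -> 48
Step 4: curr=38, set curr.next=prev(8) | reversed so far: 38 -> 8 -> 38 -> 48
Step 5: curr=38, set curr.next=prev(38) | reversed so far: 38 -> 38 -> 8 -> 38 -> 48

38 -> 38 -> 8 -> 38 -> 48 -> None


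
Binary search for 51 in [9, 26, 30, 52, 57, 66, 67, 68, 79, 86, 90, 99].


Step 1: lo=0, hi=11, mid=5, val=66
Step 2: lo=0, hi=4, mid=2, val=30
Step 3: lo=3, hi=4, mid=3, val=52

Not found


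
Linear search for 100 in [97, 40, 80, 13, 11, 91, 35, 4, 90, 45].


i=0: 97!=100
i=1: 40!=100
i=2: 80!=100
i=3: 13!=100
i=4: 11!=100
i=5: 91!=100
i=6: 35!=100
i=7: 4!=100
i=8: 90!=100
i=9: 45!=100

Not found, 10 comps


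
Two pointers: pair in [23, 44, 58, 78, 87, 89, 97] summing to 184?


lo=0(23)+hi=6(97)=120
lo=1(44)+hi=6(97)=141
lo=2(58)+hi=6(97)=155
lo=3(78)+hi=6(97)=175
lo=4(87)+hi=6(97)=184

Yes: 87+97=184


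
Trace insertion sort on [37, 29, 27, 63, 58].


Initial: [37, 29, 27, 63, 58]
Insert 29: [29, 37, 27, 63, 58]
Insert 27: [27, 29, 37, 63, 58]
Insert 63: [27, 29, 37, 63, 58]
Insert 58: [27, 29, 37, 58, 63]

Sorted: [27, 29, 37, 58, 63]


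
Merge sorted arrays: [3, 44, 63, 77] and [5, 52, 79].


Take 3 from A
Take 5 from B
Take 44 from A
Take 52 from B
Take 63 from A
Take 77 from A

Merged: [3, 5, 44, 52, 63, 77, 79]


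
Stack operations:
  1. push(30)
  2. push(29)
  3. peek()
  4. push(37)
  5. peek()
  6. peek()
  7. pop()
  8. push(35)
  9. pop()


push(30) -> [30]
push(29) -> [30, 29]
peek()->29
push(37) -> [30, 29, 37]
peek()->37
peek()->37
pop()->37, [30, 29]
push(35) -> [30, 29, 35]
pop()->35, [30, 29]

Final stack: [30, 29]


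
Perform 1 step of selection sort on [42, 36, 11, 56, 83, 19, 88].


Initial: [42, 36, 11, 56, 83, 19, 88]
Step 1: min=11 at 2
  Swap: [11, 36, 42, 56, 83, 19, 88]

After 1 step: [11, 36, 42, 56, 83, 19, 88]


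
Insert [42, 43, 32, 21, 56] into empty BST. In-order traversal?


Insert 42: root
Insert 43: R from 42
Insert 32: L from 42
Insert 21: L from 42 -> L from 32
Insert 56: R from 42 -> R from 43

In-order: [21, 32, 42, 43, 56]


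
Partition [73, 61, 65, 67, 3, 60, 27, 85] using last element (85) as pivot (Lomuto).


Pivot: 85
  73 <= 85: advance i (no swap)
  61 <= 85: advance i (no swap)
  65 <= 85: advance i (no swap)
  67 <= 85: advance i (no swap)
  3 <= 85: advance i (no swap)
  60 <= 85: advance i (no swap)
  27 <= 85: advance i (no swap)
Place pivot at 7: [73, 61, 65, 67, 3, 60, 27, 85]

Partitioned: [73, 61, 65, 67, 3, 60, 27, 85]


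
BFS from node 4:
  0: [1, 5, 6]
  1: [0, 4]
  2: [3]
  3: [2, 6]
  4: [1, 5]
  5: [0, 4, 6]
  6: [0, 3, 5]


Visit 4, enqueue [1, 5]
Visit 1, enqueue [0]
Visit 5, enqueue [6]
Visit 0, enqueue []
Visit 6, enqueue [3]
Visit 3, enqueue [2]
Visit 2, enqueue []

BFS order: [4, 1, 5, 0, 6, 3, 2]


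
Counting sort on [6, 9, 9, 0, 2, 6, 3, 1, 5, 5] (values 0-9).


Input: [6, 9, 9, 0, 2, 6, 3, 1, 5, 5]
Counts: [1, 1, 1, 1, 0, 2, 2, 0, 0, 2]

Sorted: [0, 1, 2, 3, 5, 5, 6, 6, 9, 9]


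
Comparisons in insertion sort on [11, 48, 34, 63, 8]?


Algorithm: insertion sort
Input: [11, 48, 34, 63, 8]
Sorted: [8, 11, 34, 48, 63]

8


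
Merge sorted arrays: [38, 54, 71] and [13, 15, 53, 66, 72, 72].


Take 13 from B
Take 15 from B
Take 38 from A
Take 53 from B
Take 54 from A
Take 66 from B
Take 71 from A

Merged: [13, 15, 38, 53, 54, 66, 71, 72, 72]


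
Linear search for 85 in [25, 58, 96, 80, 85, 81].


i=0: 25!=85
i=1: 58!=85
i=2: 96!=85
i=3: 80!=85
i=4: 85==85 found!

Found at 4, 5 comps


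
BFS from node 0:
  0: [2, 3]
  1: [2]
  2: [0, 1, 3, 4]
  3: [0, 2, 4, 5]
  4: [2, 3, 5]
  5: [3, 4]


Visit 0, enqueue [2, 3]
Visit 2, enqueue [1, 4]
Visit 3, enqueue [5]
Visit 1, enqueue []
Visit 4, enqueue []
Visit 5, enqueue []

BFS order: [0, 2, 3, 1, 4, 5]


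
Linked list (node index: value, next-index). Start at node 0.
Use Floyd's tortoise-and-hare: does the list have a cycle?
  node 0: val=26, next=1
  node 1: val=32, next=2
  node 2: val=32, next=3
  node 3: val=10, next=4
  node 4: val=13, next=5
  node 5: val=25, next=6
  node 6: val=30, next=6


Floyd's tortoise (slow, +1) and hare (fast, +2):
  init: slow=0, fast=0
  step 1: slow=1, fast=2
  step 2: slow=2, fast=4
  step 3: slow=3, fast=6
  step 4: slow=4, fast=6
  step 5: slow=5, fast=6
  step 6: slow=6, fast=6
  slow == fast at node 6: cycle detected

Cycle: yes


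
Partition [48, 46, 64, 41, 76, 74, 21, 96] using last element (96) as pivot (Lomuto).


Pivot: 96
  48 <= 96: advance i (no swap)
  46 <= 96: advance i (no swap)
  64 <= 96: advance i (no swap)
  41 <= 96: advance i (no swap)
  76 <= 96: advance i (no swap)
  74 <= 96: advance i (no swap)
  21 <= 96: advance i (no swap)
Place pivot at 7: [48, 46, 64, 41, 76, 74, 21, 96]

Partitioned: [48, 46, 64, 41, 76, 74, 21, 96]


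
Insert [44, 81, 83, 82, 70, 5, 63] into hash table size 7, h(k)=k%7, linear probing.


Insert 44: h=2 -> slot 2
Insert 81: h=4 -> slot 4
Insert 83: h=6 -> slot 6
Insert 82: h=5 -> slot 5
Insert 70: h=0 -> slot 0
Insert 5: h=5, 3 probes -> slot 1
Insert 63: h=0, 3 probes -> slot 3

Table: [70, 5, 44, 63, 81, 82, 83]


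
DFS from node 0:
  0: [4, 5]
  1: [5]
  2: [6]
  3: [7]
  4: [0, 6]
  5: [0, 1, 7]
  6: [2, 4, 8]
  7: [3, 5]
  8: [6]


Visit 0, push [5, 4]
Visit 4, push [6]
Visit 6, push [8, 2]
Visit 2, push []
Visit 8, push []
Visit 5, push [7, 1]
Visit 1, push []
Visit 7, push [3]
Visit 3, push []

DFS order: [0, 4, 6, 2, 8, 5, 1, 7, 3]


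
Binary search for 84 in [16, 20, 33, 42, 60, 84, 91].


Step 1: lo=0, hi=6, mid=3, val=42
Step 2: lo=4, hi=6, mid=5, val=84

Found at index 5


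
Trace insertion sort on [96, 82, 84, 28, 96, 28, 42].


Initial: [96, 82, 84, 28, 96, 28, 42]
Insert 82: [82, 96, 84, 28, 96, 28, 42]
Insert 84: [82, 84, 96, 28, 96, 28, 42]
Insert 28: [28, 82, 84, 96, 96, 28, 42]
Insert 96: [28, 82, 84, 96, 96, 28, 42]
Insert 28: [28, 28, 82, 84, 96, 96, 42]
Insert 42: [28, 28, 42, 82, 84, 96, 96]

Sorted: [28, 28, 42, 82, 84, 96, 96]


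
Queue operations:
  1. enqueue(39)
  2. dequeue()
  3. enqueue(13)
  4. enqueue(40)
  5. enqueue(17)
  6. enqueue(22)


enqueue(39) -> [39]
dequeue()->39, []
enqueue(13) -> [13]
enqueue(40) -> [13, 40]
enqueue(17) -> [13, 40, 17]
enqueue(22) -> [13, 40, 17, 22]

Final queue: [13, 40, 17, 22]


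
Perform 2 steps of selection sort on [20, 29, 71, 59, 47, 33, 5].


Initial: [20, 29, 71, 59, 47, 33, 5]
Step 1: min=5 at 6
  Swap: [5, 29, 71, 59, 47, 33, 20]
Step 2: min=20 at 6
  Swap: [5, 20, 71, 59, 47, 33, 29]

After 2 steps: [5, 20, 71, 59, 47, 33, 29]


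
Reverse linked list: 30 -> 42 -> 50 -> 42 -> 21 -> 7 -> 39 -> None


Step 1: curr=30, set curr.next=prev(None) | reversed so far: 30
Step 2: curr=42, set curr.next=prev(30) | reversed so far: 42 -> 30
Step 3: curr=50, set curr.next=prev(42) | reversed so far: 50 -> 42 -> 30
Step 4: curr=42, set curr.next=prev(50) | reversed so far: 42 -> 50 -> 42 -> 30
Step 5: curr=21, set curr.next=prev(42) | reversed so far: 21 -> 42 -> 50 -> 42 -> 30
Step 6: curr=7, set curr.next=prev(21) | reversed so far: 7 -> 21 -> 42 -> 50 -> 42 -> 30
Step 7: curr=39, set curr.next=prev(7) | reversed so far: 39 -> 7 -> 21 -> 42 -> 50 -> 42 -> 30

39 -> 7 -> 21 -> 42 -> 50 -> 42 -> 30 -> None


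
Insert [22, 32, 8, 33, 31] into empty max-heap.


Insert 22: [22]
Insert 32: [32, 22]
Insert 8: [32, 22, 8]
Insert 33: [33, 32, 8, 22]
Insert 31: [33, 32, 8, 22, 31]

Final heap: [33, 32, 8, 22, 31]
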